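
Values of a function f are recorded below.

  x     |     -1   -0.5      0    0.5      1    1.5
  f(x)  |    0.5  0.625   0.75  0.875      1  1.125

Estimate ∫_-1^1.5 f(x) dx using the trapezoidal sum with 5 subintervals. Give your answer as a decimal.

2.03125

Δx = 0.5.
T_5 = (0.5/2)·[0.5 + 2·0.625 + 2·0.75 + 2·0.875 + 2·1 + 1.125] = 2.03125.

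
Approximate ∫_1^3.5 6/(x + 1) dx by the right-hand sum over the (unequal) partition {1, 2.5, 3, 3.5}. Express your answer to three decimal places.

Subinterval widths: 1.5, 0.5, 0.5.
Right endpoints: 2.5, 3, 3.5.
f(2.5) = 12/7, f(3) = 1.5, f(3.5) = 4/3.
Sum = Σ Δx_i · f(x_i).
Sum ≈ 3.988.

3.988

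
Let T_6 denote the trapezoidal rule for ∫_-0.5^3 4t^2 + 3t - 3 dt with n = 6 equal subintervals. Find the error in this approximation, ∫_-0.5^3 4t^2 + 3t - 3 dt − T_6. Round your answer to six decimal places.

-0.793981

Exact integral: ∫_-0.5^3 f(t) dt ≈ 38.79166667.
T_6 ≈ 39.58564815.
Error ≈ 38.79166667 − 39.58564815 ≈ -0.793981.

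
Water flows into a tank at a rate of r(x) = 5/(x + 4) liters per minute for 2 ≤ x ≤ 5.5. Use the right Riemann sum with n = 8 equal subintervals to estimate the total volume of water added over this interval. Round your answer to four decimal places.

2.2318

Δx = (5.5 − 2)/8 = 0.4375.
Right endpoints: 2.4375, 2.875, 3.3125, 3.75, 4.1875, 4.625, 5.0625, 5.5.
r(2.4375) = 80/103, r(2.875) = 8/11, r(3.3125) = 80/117, r(3.75) = 20/31, r(4.1875) = 80/131, r(4.625) = 40/69, r(5.0625) = 16/29, r(5.5) = 10/19.
Sum = Δx · [r(2.4375) + r(2.875) + r(3.3125) + ...].
Sum ≈ 2.2318.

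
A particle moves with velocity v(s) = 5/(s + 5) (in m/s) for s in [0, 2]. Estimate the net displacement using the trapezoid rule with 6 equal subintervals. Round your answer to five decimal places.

1.68327

Δs = (2 − 0)/6 = 1/3.
v(0) = 1, v(1/3) = 0.9375, v(2/3) = 15/17, v(1) = 5/6, v(4/3) = 15/19, v(5/3) = 0.75, v(2) = 5/7.
T_6 = (Δs/2)·[v(s_0) + 2v(s_1) + ... + 2v(s_{5}) + v(s_6)].
Sum ≈ 1.68327.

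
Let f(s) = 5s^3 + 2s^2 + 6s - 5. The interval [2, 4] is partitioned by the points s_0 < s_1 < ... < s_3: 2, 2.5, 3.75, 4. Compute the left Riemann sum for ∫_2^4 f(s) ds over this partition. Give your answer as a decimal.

230.60546875

Subinterval widths: 0.5, 1.25, 0.25.
Left endpoints: 2, 2.5, 3.75.
f(2) = 55, f(2.5) = 100.625, f(3.75) = 309.296875.
Sum = Σ Δs_i · f(s_i).
Sum = 230.60546875.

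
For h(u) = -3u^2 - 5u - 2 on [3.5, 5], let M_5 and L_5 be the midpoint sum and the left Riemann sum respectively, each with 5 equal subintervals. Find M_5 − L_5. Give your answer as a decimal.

M_5 = -116.96625.
L_5 = -110.205.
M_5 − L_5 = -6.76125.

-6.76125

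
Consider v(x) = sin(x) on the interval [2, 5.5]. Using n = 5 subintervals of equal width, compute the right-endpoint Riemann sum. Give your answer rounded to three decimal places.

Δx = (5.5 − 2)/5 = 0.7.
Right endpoints: 2.7, 3.4, 4.1, 4.8, 5.5.
v(2.7) ≈ 0.427, v(3.4) ≈ -0.256, v(4.1) ≈ -0.818, v(4.8) ≈ -0.996, v(5.5) ≈ -0.706.
Sum = Δx · [v(2.7) + v(3.4) + v(4.1) + v(4.8) + v(5.5)].
Sum ≈ -1.644.

-1.644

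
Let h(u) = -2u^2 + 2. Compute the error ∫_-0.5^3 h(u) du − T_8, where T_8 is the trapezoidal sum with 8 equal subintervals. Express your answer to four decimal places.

Exact integral: ∫_-0.5^3 h(u) du ≈ -11.083333.
T_8 ≈ -11.306641.
Error ≈ -11.083333 − (-11.306641) ≈ 0.2233.

0.2233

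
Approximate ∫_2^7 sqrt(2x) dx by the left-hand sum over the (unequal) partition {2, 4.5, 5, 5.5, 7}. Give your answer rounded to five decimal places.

Subinterval widths: 2.5, 0.5, 0.5, 1.5.
Left endpoints: 2, 4.5, 5, 5.5.
f(2) ≈ 2.00000, f(4.5) ≈ 3.00000, f(5) ≈ 3.16228, f(5.5) ≈ 3.31662.
Sum = Σ Δx_i · f(x_i).
Sum ≈ 13.05608.

13.05608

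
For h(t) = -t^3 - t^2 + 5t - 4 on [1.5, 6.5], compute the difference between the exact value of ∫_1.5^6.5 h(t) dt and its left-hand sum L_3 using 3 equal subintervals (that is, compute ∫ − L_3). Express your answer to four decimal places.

Exact integral: ∫_1.5^6.5 h(t) dt ≈ -455.416667.
L_3 ≈ -246.967593.
Error ≈ -455.416667 − (-246.967593) ≈ -208.4491.

-208.4491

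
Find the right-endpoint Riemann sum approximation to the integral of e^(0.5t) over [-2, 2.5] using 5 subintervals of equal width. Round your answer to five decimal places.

7.75506

Δt = (2.5 − (-2))/5 = 0.9.
Right endpoints: -1.1, -0.2, 0.7, 1.6, 2.5.
f(-1.1) ≈ 0.57695, f(-0.2) ≈ 0.90484, f(0.7) ≈ 1.41907, f(1.6) ≈ 2.22554, f(2.5) ≈ 3.49034.
Sum = Δt · [f(-1.1) + f(-0.2) + f(0.7) + f(1.6) + f(2.5)].
Sum ≈ 7.75506.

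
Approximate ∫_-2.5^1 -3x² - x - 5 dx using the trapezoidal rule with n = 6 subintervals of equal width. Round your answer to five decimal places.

-32.09549

Δx = (1 − (-2.5))/6 = 7/12.
f(-2.5) = -21.25, f(-23/12) = -677/48, f(-4/3) = -9, f(-0.75) = -5.9375, f(-1/6) = -59/12, f(5/12) = -5.9375, f(1) = -9.
T_6 = (Δx/2)·[f(x_0) + 2f(x_1) + ... + 2f(x_{5}) + f(x_6)].
Sum ≈ -32.09549.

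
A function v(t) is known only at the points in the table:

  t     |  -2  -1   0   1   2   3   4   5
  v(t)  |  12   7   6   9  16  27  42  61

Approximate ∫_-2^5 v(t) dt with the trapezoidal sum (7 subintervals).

Δt = 1.
T_7 = (1/2)·[12 + 2·7 + 2·6 + 2·9 + 2·16 + 2·27 + 2·42 + 61] = 143.5.

143.5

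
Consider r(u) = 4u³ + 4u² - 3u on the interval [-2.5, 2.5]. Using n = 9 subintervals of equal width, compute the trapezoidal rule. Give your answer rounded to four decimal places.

Δu = (2.5 − (-2.5))/9 = 5/9.
r(-2.5) = -30, r(-35/18) = -6160/729, r(-25/18) = 850/729, r(-5/6) = 80/27, r(-5/18) = 770/729, r(5/18) = -320/729, r(5/6) = 70/27, r(25/18) = 10400/729, r(35/18) = 28210/729, r(2.5) = 80.
T_9 = (Δu/2)·[r(u_0) + 2r(u_1) + ... + 2r(u_{8}) + r(u_9)].
Sum ≈ 42.6955.

42.6955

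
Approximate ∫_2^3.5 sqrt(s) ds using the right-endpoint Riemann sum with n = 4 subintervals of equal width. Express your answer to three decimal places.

Δs = (3.5 − 2)/4 = 0.375.
Right endpoints: 2.375, 2.75, 3.125, 3.5.
f(2.375) ≈ 1.541, f(2.75) ≈ 1.658, f(3.125) ≈ 1.768, f(3.5) ≈ 1.871.
Sum = Δs · [f(2.375) + f(2.75) + f(3.125) + f(3.5)].
Sum ≈ 2.564.

2.564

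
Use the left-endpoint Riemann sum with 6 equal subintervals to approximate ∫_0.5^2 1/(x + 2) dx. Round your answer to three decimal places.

0.489

Δx = (2 − 0.5)/6 = 0.25.
Left endpoints: 0.5, 0.75, 1, 1.25, 1.5, 1.75.
f(0.5) = 0.4, f(0.75) = 4/11, f(1) = 1/3, f(1.25) = 4/13, f(1.5) = 2/7, f(1.75) = 4/15.
Sum = Δx · [f(0.5) + f(0.75) + f(1) + ...].
Sum ≈ 0.489.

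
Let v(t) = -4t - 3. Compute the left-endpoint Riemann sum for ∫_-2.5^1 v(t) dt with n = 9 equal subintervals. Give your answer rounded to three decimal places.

Δt = (1 − (-2.5))/9 = 7/18.
Left endpoints: -2.5, -19/9, -31/18, -4/3, -17/18, -5/9, -1/6, 2/9, 11/18.
v(-2.5) = 7, v(-19/9) = 49/9, v(-31/18) = 35/9, v(-4/3) = 7/3, v(-17/18) = 7/9, v(-5/9) = -7/9, v(-1/6) = -7/3, v(2/9) = -35/9, v(11/18) = -49/9.
Sum = Δt · [v(-2.5) + v(-19/9) + v(-31/18) + ...].
Sum ≈ 2.722.

2.722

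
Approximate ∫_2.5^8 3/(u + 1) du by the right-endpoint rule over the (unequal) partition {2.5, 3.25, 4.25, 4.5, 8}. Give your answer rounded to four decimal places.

Subinterval widths: 0.75, 1, 0.25, 3.5.
Right endpoints: 3.25, 4.25, 4.5, 8.
f(3.25) = 12/17, f(4.25) = 4/7, f(4.5) = 6/11, f(8) = 1/3.
Sum = Σ Δu_i · f(u_i).
Sum ≈ 2.4039.

2.4039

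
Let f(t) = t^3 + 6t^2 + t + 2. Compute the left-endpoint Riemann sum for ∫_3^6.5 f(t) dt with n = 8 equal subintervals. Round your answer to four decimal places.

Δt = (6.5 − 3)/8 = 0.4375.
Left endpoints: 3, 3.4375, 3.875, 4.3125, 4.75, 5.1875, 5.625, 6.0625.
f(3) = 86, f(3.4375) = 479047/4096, f(3.875) = 78927/512, f(4.3125) = 811421/4096, f(4.75) = 249.296875, f(5.1875) = 1262571/4096, f(5.625) = 192229/512, f(6.0625) = 1848961/4096.
Sum = Δt · [f(3) + f(3.4375) + f(3.875) + ...].
Sum ≈ 848.5774.

848.5774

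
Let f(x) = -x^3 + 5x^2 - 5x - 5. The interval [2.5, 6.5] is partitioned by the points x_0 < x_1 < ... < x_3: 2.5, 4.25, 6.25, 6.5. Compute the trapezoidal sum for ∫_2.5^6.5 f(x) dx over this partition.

-133.78125

Subinterval widths: 1.75, 2, 0.25.
f(2.5) = -1.875, f(4.25) = -12.703125, f(6.25) = -85.078125, f(6.5) = -100.875.
On each subinterval the trapezoid contributes (Δx_i/2)·[f(x_{i-1}) + f(x_i)].
Sum = -133.78125.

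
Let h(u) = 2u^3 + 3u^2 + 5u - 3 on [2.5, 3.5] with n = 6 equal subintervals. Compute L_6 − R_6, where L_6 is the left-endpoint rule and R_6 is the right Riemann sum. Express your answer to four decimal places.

-12.9167

L_6 ≈ 88.388889.
R_6 ≈ 101.305556.
L_6 − R_6 ≈ -12.9167.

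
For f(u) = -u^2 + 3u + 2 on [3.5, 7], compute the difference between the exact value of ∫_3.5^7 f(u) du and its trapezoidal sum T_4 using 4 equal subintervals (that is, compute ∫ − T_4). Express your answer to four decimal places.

Exact integral: ∫_3.5^7 f(u) du ≈ -37.916667.
T_4 = -38.36328125.
Error ≈ -37.916667 − (-38.36328125) ≈ 0.4466.

0.4466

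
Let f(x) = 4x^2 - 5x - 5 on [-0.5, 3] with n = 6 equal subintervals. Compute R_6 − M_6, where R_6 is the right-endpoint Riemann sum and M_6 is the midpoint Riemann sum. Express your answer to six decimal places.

6.295139

R_6 ≈ 2.68981481.
M_6 ≈ -3.60532407.
R_6 − M_6 ≈ 6.295139.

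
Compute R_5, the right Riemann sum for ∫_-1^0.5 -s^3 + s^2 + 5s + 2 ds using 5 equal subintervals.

2.6175

Δs = (0.5 − (-1))/5 = 0.3.
Right endpoints: -0.7, -0.4, -0.1, 0.2, 0.5.
f(-0.7) = -0.667, f(-0.4) = 0.224, f(-0.1) = 1.511, f(0.2) = 3.032, f(0.5) = 4.625.
Sum = Δs · [f(-0.7) + f(-0.4) + f(-0.1) + f(0.2) + f(0.5)].
Sum = 2.6175.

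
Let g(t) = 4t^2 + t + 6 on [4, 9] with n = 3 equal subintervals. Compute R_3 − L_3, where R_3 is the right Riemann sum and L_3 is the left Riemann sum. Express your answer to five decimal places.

R_3 ≈ 1179.2592593.
L_3 ≈ 737.5925926.
R_3 − L_3 ≈ 441.66667.

441.66667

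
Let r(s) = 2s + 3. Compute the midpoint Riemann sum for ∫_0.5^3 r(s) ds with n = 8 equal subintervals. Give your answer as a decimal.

16.25

Δs = (3 − 0.5)/8 = 0.3125.
Midpoints: 0.65625, 0.96875, 1.28125, 1.59375, 1.90625, 2.21875, 2.53125, 2.84375.
r(0.65625) = 4.3125, r(0.96875) = 4.9375, r(1.28125) = 5.5625, r(1.59375) = 6.1875, r(1.90625) = 6.8125, r(2.21875) = 7.4375, r(2.53125) = 8.0625, r(2.84375) = 8.6875.
Sum = Δs · [r(0.65625) + r(0.96875) + r(1.28125) + ...].
Sum = 16.25.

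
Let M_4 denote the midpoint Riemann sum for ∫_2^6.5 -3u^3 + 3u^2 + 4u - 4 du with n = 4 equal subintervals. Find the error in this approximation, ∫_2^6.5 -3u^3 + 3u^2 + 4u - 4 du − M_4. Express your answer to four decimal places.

Exact integral: ∫_2^6.5 f(u) du = -1001.671875.
M_4 ≈ -984.941895.
Error ≈ -1001.671875 − (-984.941895) ≈ -16.7300.

-16.7300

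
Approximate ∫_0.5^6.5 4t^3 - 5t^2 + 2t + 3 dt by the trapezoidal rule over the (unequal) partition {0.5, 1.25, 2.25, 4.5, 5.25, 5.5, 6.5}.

1473.03125

Subinterval widths: 0.75, 1, 2.25, 0.75, 0.25, 1.
f(0.5) = 3.25, f(1.25) = 5.5, f(2.25) = 27.75, f(4.5) = 275.25, f(5.25) = 454.5, f(5.5) = 528.25, f(6.5) = 903.25.
On each subinterval the trapezoid contributes (Δt_i/2)·[f(t_{i-1}) + f(t_i)].
Sum = 1473.03125.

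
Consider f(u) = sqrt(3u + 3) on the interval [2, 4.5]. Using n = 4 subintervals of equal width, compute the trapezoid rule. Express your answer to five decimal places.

8.88982

Δu = (4.5 − 2)/4 = 0.625.
f(2) ≈ 3.00000, f(2.625) ≈ 3.29773, f(3.25) ≈ 3.57071, f(3.875) ≈ 3.82426, f(4.5) ≈ 4.06202.
T_4 = (Δu/2)·[f(u_0) + 2f(u_1) + 2f(u_2) + 2f(u_3) + f(u_4)].
Sum ≈ 8.88982.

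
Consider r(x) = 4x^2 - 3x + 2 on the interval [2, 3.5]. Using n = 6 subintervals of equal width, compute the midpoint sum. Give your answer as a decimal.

37.09375

Δx = (3.5 − 2)/6 = 0.25.
Midpoints: 2.125, 2.375, 2.625, 2.875, 3.125, 3.375.
r(2.125) = 13.6875, r(2.375) = 17.4375, r(2.625) = 21.6875, r(2.875) = 26.4375, r(3.125) = 31.6875, r(3.375) = 37.4375.
Sum = Δx · [r(2.125) + r(2.375) + r(2.625) + ...].
Sum = 37.09375.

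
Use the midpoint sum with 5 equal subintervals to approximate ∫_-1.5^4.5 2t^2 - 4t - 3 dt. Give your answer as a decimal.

Δt = (4.5 − (-1.5))/5 = 1.2.
Midpoints: -0.9, 0.3, 1.5, 2.7, 3.9.
f(-0.9) = 2.22, f(0.3) = -4.02, f(1.5) = -4.5, f(2.7) = 0.78, f(3.9) = 11.82.
Sum = Δt · [f(-0.9) + f(0.3) + f(1.5) + f(2.7) + f(3.9)].
Sum = 7.56.

7.56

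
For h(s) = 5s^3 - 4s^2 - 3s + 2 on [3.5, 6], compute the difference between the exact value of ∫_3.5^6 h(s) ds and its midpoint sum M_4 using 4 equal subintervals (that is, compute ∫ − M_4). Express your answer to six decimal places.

Exact integral: ∫_3.5^6 h(s) ds ≈ 1170.96354167.
M_4 ≈ 1165.49072266.
Error ≈ 1170.96354167 − 1165.49072266 ≈ 5.472819.

5.472819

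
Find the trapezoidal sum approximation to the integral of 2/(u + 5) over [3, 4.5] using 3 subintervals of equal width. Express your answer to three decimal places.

Δu = (4.5 − 3)/3 = 0.5.
f(3) = 0.25, f(3.5) = 4/17, f(4) = 2/9, f(4.5) = 4/19.
T_3 = (Δu/2)·[f(u_0) + 2f(u_1) + 2f(u_2) + f(u_3)].
Sum ≈ 0.344.

0.344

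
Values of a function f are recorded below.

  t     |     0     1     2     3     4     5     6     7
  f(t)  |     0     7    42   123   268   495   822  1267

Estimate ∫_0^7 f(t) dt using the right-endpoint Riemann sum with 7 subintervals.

Δt = 1.
Sum = 1·[7 + 42 + 123 + 268 + 495 + 822 + 1267] = 3024.

3024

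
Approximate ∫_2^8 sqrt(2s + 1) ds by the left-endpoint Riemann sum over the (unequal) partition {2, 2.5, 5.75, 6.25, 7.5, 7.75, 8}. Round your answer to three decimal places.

Subinterval widths: 0.5, 3.25, 0.5, 1.25, 0.25, 0.25.
Left endpoints: 2, 2.5, 5.75, 6.25, 7.5, 7.75.
f(2) ≈ 2.236, f(2.5) ≈ 2.449, f(5.75) ≈ 3.536, f(6.25) ≈ 3.674, f(7.5) ≈ 4.000, f(7.75) ≈ 4.062.
Sum = Σ Δs_i · f(s_i).
Sum ≈ 17.455.

17.455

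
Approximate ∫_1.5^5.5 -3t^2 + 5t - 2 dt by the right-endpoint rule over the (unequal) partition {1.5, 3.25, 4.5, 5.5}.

-146.078125

Subinterval widths: 1.75, 1.25, 1.
Right endpoints: 3.25, 4.5, 5.5.
f(3.25) = -17.4375, f(4.5) = -40.25, f(5.5) = -65.25.
Sum = Σ Δt_i · f(t_i).
Sum = -146.078125.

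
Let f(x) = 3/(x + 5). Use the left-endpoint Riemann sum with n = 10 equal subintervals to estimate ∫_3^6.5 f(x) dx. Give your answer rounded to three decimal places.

Δx = (6.5 − 3)/10 = 0.35.
Left endpoints: 3, 3.35, 3.7, 4.05, 4.4, 4.75, 5.1, 5.45, 5.8, 6.15.
f(3) = 0.375, f(3.35) = 60/167, f(3.7) = 10/29, f(4.05) = 60/181, f(4.4) = 15/47, f(4.75) = 4/13, f(5.1) = 30/101, f(5.45) = 60/209, f(5.8) = 5/18, f(6.15) = 60/223.
Sum = Δx · [f(3) + f(3.35) + f(3.7) + ...].
Sum ≈ 1.109.

1.109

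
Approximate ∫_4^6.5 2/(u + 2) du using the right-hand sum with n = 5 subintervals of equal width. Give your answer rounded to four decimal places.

Δu = (6.5 − 4)/5 = 0.5.
Right endpoints: 4.5, 5, 5.5, 6, 6.5.
f(4.5) = 4/13, f(5) = 2/7, f(5.5) = 4/15, f(6) = 0.25, f(6.5) = 4/17.
Sum = Δu · [f(4.5) + f(5) + f(5.5) + f(6) + f(6.5)].
Sum ≈ 0.6727.

0.6727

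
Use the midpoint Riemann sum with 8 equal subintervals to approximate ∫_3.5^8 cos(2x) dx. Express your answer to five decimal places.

-0.49831

Δx = (8 − 3.5)/8 = 0.5625.
Midpoints: 3.78125, 4.34375, 4.90625, 5.46875, 6.03125, 6.59375, 7.15625, 7.71875.
f(3.78125) ≈ 0.28737, f(4.34375) ≈ -0.74030, f(4.90625) ≈ -0.92577, f(5.46875) ≈ -0.05804, f(6.03125) ≈ 0.87572, f(6.59375) ≈ 0.81322, f(7.15625) ≈ -0.17444, f(7.71875) ≈ -0.96365.
Sum = Δx · [f(3.78125) + f(4.34375) + f(4.90625) + ...].
Sum ≈ -0.49831.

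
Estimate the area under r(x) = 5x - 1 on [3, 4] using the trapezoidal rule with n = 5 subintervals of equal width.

16.5

Δx = (4 − 3)/5 = 0.2.
r(3) = 14, r(3.2) = 15, r(3.4) = 16, r(3.6) = 17, r(3.8) = 18, r(4) = 19.
T_5 = (Δx/2)·[r(x_0) + 2r(x_1) + ... + 2r(x_{4}) + r(x_5)].
Sum = 16.5.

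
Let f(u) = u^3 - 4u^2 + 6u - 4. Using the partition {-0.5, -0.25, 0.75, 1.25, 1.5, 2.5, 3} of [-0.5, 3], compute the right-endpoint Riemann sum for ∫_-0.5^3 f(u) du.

Subinterval widths: 0.25, 1, 0.5, 0.25, 1, 0.5.
Right endpoints: -0.25, 0.75, 1.25, 1.5, 2.5, 3.
f(-0.25) = -5.765625, f(0.75) = -1.328125, f(1.25) = -0.796875, f(1.5) = -0.625, f(2.5) = 1.625, f(3) = 5.
Sum = Σ Δu_i · f(u_i).
Sum = 0.80078125.

0.80078125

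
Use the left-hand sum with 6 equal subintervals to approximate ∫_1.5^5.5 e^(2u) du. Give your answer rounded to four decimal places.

14283.2669

Δu = (5.5 − 1.5)/6 = 2/3.
Left endpoints: 1.5, 13/6, 17/6, 3.5, 25/6, 29/6.
f(1.5) ≈ 20.0855, f(13/6) ≈ 76.1979, f(17/6) ≈ 289.0694, f(3.5) ≈ 1096.6332, f(25/6) ≈ 4160.2620, f(29/6) ≈ 15782.6524.
Sum = Δu · [f(1.5) + f(13/6) + f(17/6) + ...].
Sum ≈ 14283.2669.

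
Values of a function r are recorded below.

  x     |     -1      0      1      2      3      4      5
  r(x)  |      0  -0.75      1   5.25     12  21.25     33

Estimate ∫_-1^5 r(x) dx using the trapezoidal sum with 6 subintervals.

Δx = 1.
T_6 = (1/2)·[0 + 2·(-0.75) + 2·1 + 2·5.25 + 2·12 + 2·21.25 + 33] = 55.25.

55.25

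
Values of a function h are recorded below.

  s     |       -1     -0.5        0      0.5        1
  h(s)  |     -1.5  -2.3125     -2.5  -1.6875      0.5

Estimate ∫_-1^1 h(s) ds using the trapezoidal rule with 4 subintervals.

-3.5

Δs = 0.5.
T_4 = (0.5/2)·[(-1.5) + 2·(-2.3125) + 2·(-2.5) + 2·(-1.6875) + 0.5] = -3.5.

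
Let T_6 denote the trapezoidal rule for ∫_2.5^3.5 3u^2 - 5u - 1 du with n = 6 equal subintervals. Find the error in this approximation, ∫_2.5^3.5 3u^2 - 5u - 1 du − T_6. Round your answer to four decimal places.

-0.0139

Exact integral: ∫_2.5^3.5 f(u) du = 11.25.
T_6 ≈ 11.263889.
Error ≈ 11.25 − 11.263889 ≈ -0.0139.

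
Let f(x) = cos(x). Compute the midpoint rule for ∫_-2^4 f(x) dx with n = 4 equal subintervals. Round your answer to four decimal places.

Δx = (4 − (-2))/4 = 1.5.
Midpoints: -1.25, 0.25, 1.75, 3.25.
f(-1.25) ≈ 0.3153, f(0.25) ≈ 0.9689, f(1.75) ≈ -0.1782, f(3.25) ≈ -0.9941.
Sum = Δx · [f(-1.25) + f(0.25) + f(1.75) + f(3.25)].
Sum ≈ 0.1678.

0.1678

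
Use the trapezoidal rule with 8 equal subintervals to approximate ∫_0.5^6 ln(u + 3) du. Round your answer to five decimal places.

9.88349

Δu = (6 − 0.5)/8 = 0.6875.
f(0.5) ≈ 1.25276, f(1.1875) ≈ 1.43210, f(1.875) ≈ 1.58412, f(2.5625) ≈ 1.71605, f(3.25) ≈ 1.83258, f(3.9375) ≈ 1.93694, f(4.625) ≈ 2.03143, f(5.3125) ≈ 2.11776, f(6) ≈ 2.19722.
T_8 = (Δu/2)·[f(u_0) + 2f(u_1) + ... + 2f(u_{7}) + f(u_8)].
Sum ≈ 9.88349.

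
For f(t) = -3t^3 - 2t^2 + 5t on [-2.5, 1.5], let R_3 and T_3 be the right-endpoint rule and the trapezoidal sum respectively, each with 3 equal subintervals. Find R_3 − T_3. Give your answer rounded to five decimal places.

-19.33333

R_3 ≈ -13.5370370.
T_3 ≈ 5.7962963.
R_3 − T_3 ≈ -19.33333.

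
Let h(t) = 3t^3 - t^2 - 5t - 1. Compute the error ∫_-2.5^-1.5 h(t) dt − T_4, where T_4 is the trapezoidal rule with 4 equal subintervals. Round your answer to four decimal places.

Exact integral: ∫_-2.5^-1.5 h(t) dt ≈ -20.583333.
T_4 = -20.78125.
Error ≈ -20.583333 − (-20.78125) ≈ 0.1979.

0.1979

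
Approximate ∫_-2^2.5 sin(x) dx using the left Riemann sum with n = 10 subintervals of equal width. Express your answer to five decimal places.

Δx = (2.5 − (-2))/10 = 0.45.
Left endpoints: -2, -1.55, -1.1, -0.65, -0.2, 0.25, 0.7, 1.15, 1.6, 2.05.
f(-2) ≈ -0.90930, f(-1.55) ≈ -0.99978, f(-1.1) ≈ -0.89121, f(-0.65) ≈ -0.60519, f(-0.2) ≈ -0.19867, f(0.25) ≈ 0.24740, f(0.7) ≈ 0.64422, f(1.15) ≈ 0.91276, f(1.6) ≈ 0.99957, f(2.05) ≈ 0.88736.
Sum = Δx · [f(-2) + f(-1.55) + f(-1.1) + ...].
Sum ≈ 0.03923.

0.03923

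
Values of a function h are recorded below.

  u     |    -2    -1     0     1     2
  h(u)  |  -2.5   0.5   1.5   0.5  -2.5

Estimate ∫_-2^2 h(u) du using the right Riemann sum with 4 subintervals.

0

Δu = 1.
Sum = 1·[0.5 + 1.5 + 0.5 + (-2.5)] = 0.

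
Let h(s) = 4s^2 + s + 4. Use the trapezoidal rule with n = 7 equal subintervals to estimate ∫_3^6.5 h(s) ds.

361.375

Δs = (6.5 − 3)/7 = 0.5.
h(3) = 43, h(3.5) = 56.5, h(4) = 72, h(4.5) = 89.5, h(5) = 109, h(5.5) = 130.5, h(6) = 154, h(6.5) = 179.5.
T_7 = (Δs/2)·[h(s_0) + 2h(s_1) + ... + 2h(s_{6}) + h(s_7)].
Sum = 361.375.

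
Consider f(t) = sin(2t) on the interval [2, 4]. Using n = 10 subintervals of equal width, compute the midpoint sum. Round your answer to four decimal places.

-0.2558

Δt = (4 − 2)/10 = 0.2.
Midpoints: 2.1, 2.3, 2.5, 2.7, 2.9, 3.1, 3.3, 3.5, 3.7, 3.9.
f(2.1) ≈ -0.8716, f(2.3) ≈ -0.9937, f(2.5) ≈ -0.9589, f(2.7) ≈ -0.7728, f(2.9) ≈ -0.4646, f(3.1) ≈ -0.0831, f(3.3) ≈ 0.3115, f(3.5) ≈ 0.6570, f(3.7) ≈ 0.8987, f(3.9) ≈ 0.9985.
Sum = Δt · [f(2.1) + f(2.3) + f(2.5) + ...].
Sum ≈ -0.2558.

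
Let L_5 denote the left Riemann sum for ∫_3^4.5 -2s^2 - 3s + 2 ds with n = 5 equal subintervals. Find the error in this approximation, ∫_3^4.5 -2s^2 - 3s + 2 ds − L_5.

Exact integral: ∫_3^4.5 f(s) ds = -56.625.
L_5 = -52.62.
Error = -56.625 − (-52.62) = -4.005.

-4.005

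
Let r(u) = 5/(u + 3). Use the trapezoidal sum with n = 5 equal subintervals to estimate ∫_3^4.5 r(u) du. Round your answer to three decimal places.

Δu = (4.5 − 3)/5 = 0.3.
r(3) = 5/6, r(3.3) = 50/63, r(3.6) = 25/33, r(3.9) = 50/69, r(4.2) = 25/36, r(4.5) = 2/3.
T_5 = (Δu/2)·[r(u_0) + 2r(u_1) + ... + 2r(u_{4}) + r(u_5)].
Sum ≈ 1.116.

1.116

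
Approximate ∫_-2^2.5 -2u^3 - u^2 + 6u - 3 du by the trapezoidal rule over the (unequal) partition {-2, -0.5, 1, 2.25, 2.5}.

Subinterval widths: 1.5, 1.5, 1.25, 0.25.
f(-2) = -3, f(-0.5) = -6, f(1) = 0, f(2.25) = -17.34375, f(2.5) = -25.5.
On each subinterval the trapezoid contributes (Δu_i/2)·[f(u_{i-1}) + f(u_i)].
Sum = -27.4453125.

-27.4453125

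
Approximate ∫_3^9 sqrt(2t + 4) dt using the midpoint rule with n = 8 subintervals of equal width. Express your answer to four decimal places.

23.8579

Δt = (9 − 3)/8 = 0.75.
Midpoints: 3.375, 4.125, 4.875, 5.625, 6.375, 7.125, 7.875, 8.625.
f(3.375) ≈ 3.2787, f(4.125) ≈ 3.5000, f(4.875) ≈ 3.7081, f(5.625) ≈ 3.9051, f(6.375) ≈ 4.0927, f(7.125) ≈ 4.2720, f(7.875) ≈ 4.4441, f(8.625) ≈ 4.6098.
Sum = Δt · [f(3.375) + f(4.125) + f(4.875) + ...].
Sum ≈ 23.8579.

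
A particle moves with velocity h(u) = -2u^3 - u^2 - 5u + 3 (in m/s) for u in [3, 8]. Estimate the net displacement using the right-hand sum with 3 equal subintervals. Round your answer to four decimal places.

-3245.3704

Δu = (8 − 3)/3 = 5/3.
Right endpoints: 14/3, 19/3, 8.
h(14/3) = -6625/27, h(19/3) = -15575/27, h(8) = -1125.
Sum = Δu · [h(14/3) + h(19/3) + h(8)].
Sum ≈ -3245.3704.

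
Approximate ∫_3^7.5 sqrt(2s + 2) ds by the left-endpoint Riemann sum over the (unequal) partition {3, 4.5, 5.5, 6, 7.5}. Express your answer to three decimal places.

14.975

Subinterval widths: 1.5, 1, 0.5, 1.5.
Left endpoints: 3, 4.5, 5.5, 6.
f(3) ≈ 2.828, f(4.5) ≈ 3.317, f(5.5) ≈ 3.606, f(6) ≈ 3.742.
Sum = Σ Δs_i · f(s_i).
Sum ≈ 14.975.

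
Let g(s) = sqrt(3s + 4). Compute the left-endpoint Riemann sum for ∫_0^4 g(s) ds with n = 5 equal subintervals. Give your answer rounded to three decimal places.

Δs = (4 − 0)/5 = 0.8.
Left endpoints: 0, 0.8, 1.6, 2.4, 3.2.
g(0) ≈ 2.000, g(0.8) ≈ 2.530, g(1.6) ≈ 2.966, g(2.4) ≈ 3.347, g(3.2) ≈ 3.688.
Sum = Δs · [g(0) + g(0.8) + g(1.6) + g(2.4) + g(3.2)].
Sum ≈ 11.625.

11.625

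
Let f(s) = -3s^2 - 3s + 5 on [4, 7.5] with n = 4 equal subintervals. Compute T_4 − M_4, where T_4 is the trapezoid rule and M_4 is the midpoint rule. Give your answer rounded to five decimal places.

T_4 = -402.08984375.
M_4 ≈ -400.0800781.
T_4 − M_4 ≈ -2.00977.

-2.00977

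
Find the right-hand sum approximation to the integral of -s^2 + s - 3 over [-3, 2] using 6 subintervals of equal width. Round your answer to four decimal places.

Δs = (2 − (-3))/6 = 5/6.
Right endpoints: -13/6, -4/3, -0.5, 1/3, 7/6, 2.
f(-13/6) = -355/36, f(-4/3) = -55/9, f(-0.5) = -3.75, f(1/3) = -25/9, f(7/6) = -115/36, f(2) = -5.
Sum = Δs · [f(-13/6) + f(-4/3) + f(-0.5) + ...].
Sum ≈ -25.5787.

-25.5787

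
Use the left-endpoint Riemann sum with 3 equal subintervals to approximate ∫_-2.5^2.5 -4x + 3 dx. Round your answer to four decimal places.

31.6667

Δx = (2.5 − (-2.5))/3 = 5/3.
Left endpoints: -2.5, -5/6, 5/6.
f(-2.5) = 13, f(-5/6) = 19/3, f(5/6) = -1/3.
Sum = Δx · [f(-2.5) + f(-5/6) + f(5/6)].
Sum ≈ 31.6667.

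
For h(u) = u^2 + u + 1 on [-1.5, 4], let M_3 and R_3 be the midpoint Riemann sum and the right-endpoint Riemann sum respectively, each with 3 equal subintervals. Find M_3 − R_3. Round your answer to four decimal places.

-22.2674

M_3 ≈ 33.292824.
R_3 ≈ 55.560185.
M_3 − R_3 ≈ -22.2674.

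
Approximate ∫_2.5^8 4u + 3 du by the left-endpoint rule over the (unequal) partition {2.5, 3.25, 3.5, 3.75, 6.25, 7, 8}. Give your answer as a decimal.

Subinterval widths: 0.75, 0.25, 0.25, 2.5, 0.75, 1.
Left endpoints: 2.5, 3.25, 3.5, 3.75, 6.25, 7.
f(2.5) = 13, f(3.25) = 16, f(3.5) = 17, f(3.75) = 18, f(6.25) = 28, f(7) = 31.
Sum = Σ Δu_i · f(u_i).
Sum = 115.

115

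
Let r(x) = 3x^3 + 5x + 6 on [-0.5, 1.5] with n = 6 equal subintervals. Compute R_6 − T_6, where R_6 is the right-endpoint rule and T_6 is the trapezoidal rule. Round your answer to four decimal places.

R_6 ≈ 24.333333.
T_6 ≈ 20.916667.
R_6 − T_6 ≈ 3.4167.

3.4167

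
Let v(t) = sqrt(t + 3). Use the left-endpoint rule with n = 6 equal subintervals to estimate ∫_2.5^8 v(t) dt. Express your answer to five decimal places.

15.27322

Δt = (8 − 2.5)/6 = 11/12.
Left endpoints: 2.5, 41/12, 13/3, 5.25, 37/6, 85/12.
v(2.5) ≈ 2.34521, v(41/12) ≈ 2.53311, v(13/3) ≈ 2.70801, v(5.25) ≈ 2.87228, v(37/6) ≈ 3.02765, v(85/12) ≈ 3.17543.
Sum = Δt · [v(2.5) + v(41/12) + v(13/3) + ...].
Sum ≈ 15.27322.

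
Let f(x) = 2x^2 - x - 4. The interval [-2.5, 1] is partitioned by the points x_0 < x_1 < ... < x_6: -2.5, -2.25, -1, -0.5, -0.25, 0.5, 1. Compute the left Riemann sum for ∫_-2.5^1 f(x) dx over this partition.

7.25

Subinterval widths: 0.25, 1.25, 0.5, 0.25, 0.75, 0.5.
Left endpoints: -2.5, -2.25, -1, -0.5, -0.25, 0.5.
f(-2.5) = 11, f(-2.25) = 8.375, f(-1) = -1, f(-0.5) = -3, f(-0.25) = -3.625, f(0.5) = -4.
Sum = Σ Δx_i · f(x_i).
Sum = 7.25.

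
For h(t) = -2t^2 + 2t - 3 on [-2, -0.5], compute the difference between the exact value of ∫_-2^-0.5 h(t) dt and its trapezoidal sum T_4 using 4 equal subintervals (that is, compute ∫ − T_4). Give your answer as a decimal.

Exact integral: ∫_-2^-0.5 h(t) dt = -13.5.
T_4 = -13.5703125.
Error = -13.5 − (-13.5703125) = 0.0703125.

0.0703125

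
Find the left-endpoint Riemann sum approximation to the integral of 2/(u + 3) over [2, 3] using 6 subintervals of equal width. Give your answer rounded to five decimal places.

Δu = (3 − 2)/6 = 1/6.
Left endpoints: 2, 13/6, 7/3, 2.5, 8/3, 17/6.
f(2) = 0.4, f(13/6) = 12/31, f(7/3) = 0.375, f(2.5) = 4/11, f(8/3) = 6/17, f(17/6) = 12/35.
Sum = Δu · [f(2) + f(13/6) + f(7/3) + ...].
Sum ≈ 0.37026.

0.37026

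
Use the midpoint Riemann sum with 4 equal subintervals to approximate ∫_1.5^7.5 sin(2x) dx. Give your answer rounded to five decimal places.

-0.17316

Δx = (7.5 − 1.5)/4 = 1.5.
Midpoints: 2.25, 3.75, 5.25, 6.75.
f(2.25) ≈ -0.97753, f(3.75) ≈ 0.93800, f(5.25) ≈ -0.87970, f(6.75) ≈ 0.80378.
Sum = Δx · [f(2.25) + f(3.75) + f(5.25) + f(6.75)].
Sum ≈ -0.17316.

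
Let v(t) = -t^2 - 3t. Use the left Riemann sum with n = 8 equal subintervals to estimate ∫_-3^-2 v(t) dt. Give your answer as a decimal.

1.0390625

Δt = (-2 − (-3))/8 = 0.125.
Left endpoints: -3, -2.875, -2.75, -2.625, -2.5, -2.375, -2.25, -2.125.
v(-3) = 0, v(-2.875) = 0.359375, v(-2.75) = 0.6875, v(-2.625) = 0.984375, v(-2.5) = 1.25, v(-2.375) = 1.484375, v(-2.25) = 1.6875, v(-2.125) = 1.859375.
Sum = Δt · [v(-3) + v(-2.875) + v(-2.75) + ...].
Sum = 1.0390625.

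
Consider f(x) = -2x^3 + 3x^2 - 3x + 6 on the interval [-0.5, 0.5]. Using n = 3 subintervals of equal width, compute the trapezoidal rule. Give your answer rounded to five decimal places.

6.30556

Δx = (0.5 − (-0.5))/3 = 1/3.
f(-0.5) = 8.5, f(-1/6) = 178/27, f(1/6) = 301/54, f(0.5) = 5.
T_3 = (Δx/2)·[f(x_0) + 2f(x_1) + 2f(x_2) + f(x_3)].
Sum ≈ 6.30556.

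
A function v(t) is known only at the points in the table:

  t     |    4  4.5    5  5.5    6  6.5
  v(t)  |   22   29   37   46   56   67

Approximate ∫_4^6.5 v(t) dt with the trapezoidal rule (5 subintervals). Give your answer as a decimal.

106.25

Δt = 0.5.
T_5 = (0.5/2)·[22 + 2·29 + 2·37 + 2·46 + 2·56 + 67] = 106.25.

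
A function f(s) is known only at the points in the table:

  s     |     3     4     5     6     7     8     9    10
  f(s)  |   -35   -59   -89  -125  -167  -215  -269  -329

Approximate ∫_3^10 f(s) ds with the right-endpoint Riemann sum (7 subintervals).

Δs = 1.
Sum = 1·[(-59) + (-89) + (-125) + (-167) + (-215) + (-269) + (-329)] = -1253.

-1253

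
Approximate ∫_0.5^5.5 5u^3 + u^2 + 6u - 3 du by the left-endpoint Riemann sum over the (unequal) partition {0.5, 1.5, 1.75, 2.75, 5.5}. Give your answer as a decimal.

388.39453125

Subinterval widths: 1, 0.25, 1, 2.75.
Left endpoints: 0.5, 1.5, 1.75, 2.75.
f(0.5) = 0.875, f(1.5) = 25.125, f(1.75) = 37.359375, f(2.75) = 125.046875.
Sum = Σ Δu_i · f(u_i).
Sum = 388.39453125.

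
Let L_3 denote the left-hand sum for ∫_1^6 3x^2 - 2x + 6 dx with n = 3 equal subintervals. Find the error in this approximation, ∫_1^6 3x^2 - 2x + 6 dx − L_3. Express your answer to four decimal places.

Exact integral: ∫_1^6 f(x) dx = 210.
L_3 ≈ 137.777778.
Error ≈ 210 − 137.777778 ≈ 72.2222.

72.2222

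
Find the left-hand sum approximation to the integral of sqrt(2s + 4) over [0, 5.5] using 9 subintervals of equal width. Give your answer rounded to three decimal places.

Δs = (5.5 − 0)/9 = 11/18.
Left endpoints: 0, 11/18, 11/9, 11/6, 22/9, 55/18, 11/3, 77/18, 44/9.
f(0) ≈ 2.000, f(11/18) ≈ 2.285, f(11/9) ≈ 2.539, f(11/6) ≈ 2.769, f(22/9) ≈ 2.981, f(55/18) ≈ 3.180, f(11/3) ≈ 3.367, f(77/18) ≈ 3.543, f(44/9) ≈ 3.712.
Sum = Δs · [f(0) + f(11/18) + f(11/9) + ...].
Sum ≈ 16.118.

16.118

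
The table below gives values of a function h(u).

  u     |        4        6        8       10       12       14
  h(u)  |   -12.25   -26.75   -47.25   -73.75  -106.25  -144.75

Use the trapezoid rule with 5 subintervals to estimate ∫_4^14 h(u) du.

-665

Δu = 2.
T_5 = (2/2)·[(-12.25) + 2·(-26.75) + 2·(-47.25) + 2·(-73.75) + 2·(-106.25) + (-144.75)] = -665.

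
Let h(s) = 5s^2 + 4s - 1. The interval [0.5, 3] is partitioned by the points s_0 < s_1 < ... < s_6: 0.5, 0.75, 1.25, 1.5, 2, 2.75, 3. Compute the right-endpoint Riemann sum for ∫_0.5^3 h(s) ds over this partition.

Subinterval widths: 0.25, 0.5, 0.25, 0.5, 0.75, 0.25.
Right endpoints: 0.75, 1.25, 1.5, 2, 2.75, 3.
h(0.75) = 4.8125, h(1.25) = 11.8125, h(1.5) = 16.25, h(2) = 27, h(2.75) = 47.8125, h(3) = 56.
Sum = Σ Δs_i · h(s_i).
Sum = 74.53125.

74.53125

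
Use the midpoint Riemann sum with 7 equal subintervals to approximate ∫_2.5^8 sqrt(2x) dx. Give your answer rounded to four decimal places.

Δx = (8 − 2.5)/7 = 11/14.
Midpoints: 81/28, 103/28, 125/28, 5.25, 169/28, 191/28, 213/28.
f(81/28) ≈ 2.4054, f(103/28) ≈ 2.7124, f(125/28) ≈ 2.9881, f(5.25) ≈ 3.2404, f(169/28) ≈ 3.4744, f(191/28) ≈ 3.6936, f(213/28) ≈ 3.9005.
Sum = Δx · [f(81/28) + f(103/28) + f(125/28) + ...].
Sum ≈ 17.6116.

17.6116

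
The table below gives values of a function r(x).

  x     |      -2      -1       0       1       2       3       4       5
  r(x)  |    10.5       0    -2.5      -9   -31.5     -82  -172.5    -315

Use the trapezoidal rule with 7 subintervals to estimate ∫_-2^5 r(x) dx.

-449.75

Δx = 1.
T_7 = (1/2)·[10.5 + 2·0 + 2·(-2.5) + 2·(-9) + 2·(-31.5) + 2·(-82) + 2·(-172.5) + (-315)] = -449.75.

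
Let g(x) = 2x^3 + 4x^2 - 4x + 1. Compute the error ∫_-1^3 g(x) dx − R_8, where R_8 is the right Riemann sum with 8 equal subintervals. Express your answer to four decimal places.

-19.6667

Exact integral: ∫_-1^3 g(x) dx ≈ 65.333333.
R_8 = 85.
Error ≈ 65.333333 − 85 ≈ -19.6667.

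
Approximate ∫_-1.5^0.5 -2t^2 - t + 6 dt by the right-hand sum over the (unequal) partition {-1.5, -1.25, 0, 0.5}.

11.03125

Subinterval widths: 0.25, 1.25, 0.5.
Right endpoints: -1.25, 0, 0.5.
f(-1.25) = 4.125, f(0) = 6, f(0.5) = 5.
Sum = Σ Δt_i · f(t_i).
Sum = 11.03125.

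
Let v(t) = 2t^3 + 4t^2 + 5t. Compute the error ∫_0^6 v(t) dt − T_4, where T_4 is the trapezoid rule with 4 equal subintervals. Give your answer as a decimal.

-49.5

Exact integral: ∫_0^6 v(t) dt = 1026.
T_4 = 1075.5.
Error = 1026 − 1075.5 = -49.5.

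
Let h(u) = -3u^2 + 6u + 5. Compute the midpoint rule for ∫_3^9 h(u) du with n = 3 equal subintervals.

-450

Δu = (9 − 3)/3 = 2.
Midpoints: 4, 6, 8.
h(4) = -19, h(6) = -67, h(8) = -139.
Sum = Δu · [h(4) + h(6) + h(8)].
Sum = -450.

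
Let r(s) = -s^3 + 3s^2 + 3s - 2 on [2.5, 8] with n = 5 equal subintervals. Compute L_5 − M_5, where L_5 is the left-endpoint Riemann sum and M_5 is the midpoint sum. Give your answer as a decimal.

L_5 = -287.7325.
M_5 = -435.1634375.
L_5 − M_5 = 147.4309375.

147.4309375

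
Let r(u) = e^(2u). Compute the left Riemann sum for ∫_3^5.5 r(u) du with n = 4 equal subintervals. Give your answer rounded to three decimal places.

Δu = (5.5 − 3)/4 = 0.625.
Left endpoints: 3, 3.625, 4.25, 4.875.
r(3) ≈ 403.429, r(3.625) ≈ 1408.105, r(4.25) ≈ 4914.769, r(4.875) ≈ 17154.229.
Sum = Δu · [r(3) + r(3.625) + r(4.25) + r(4.875)].
Sum ≈ 14925.332.

14925.332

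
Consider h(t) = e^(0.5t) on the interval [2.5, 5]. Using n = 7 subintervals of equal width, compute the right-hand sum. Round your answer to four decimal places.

Δt = (5 − 2.5)/7 = 5/14.
Right endpoints: 20/7, 45/14, 25/7, 55/14, 30/7, 65/14, 5.
h(20/7) ≈ 4.1727, h(45/14) ≈ 4.9885, h(25/7) ≈ 5.9638, h(55/14) ≈ 7.1298, h(30/7) ≈ 8.5238, h(65/14) ≈ 10.1902, h(5) ≈ 12.1825.
Sum = Δt · [h(20/7) + h(45/14) + h(25/7) + ...].
Sum ≈ 18.9826.

18.9826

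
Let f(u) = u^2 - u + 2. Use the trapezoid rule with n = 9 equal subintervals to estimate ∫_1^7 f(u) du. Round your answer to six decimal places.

Δu = (7 − 1)/9 = 2/3.
f(1) = 2, f(5/3) = 28/9, f(7/3) = 46/9, f(3) = 8, f(11/3) = 106/9, f(13/3) = 148/9, f(5) = 22, f(17/3) = 256/9, f(19/3) = 322/9, f(7) = 44.
T_9 = (Δu/2)·[f(u_0) + 2f(u_1) + ... + 2f(u_{8}) + f(u_9)].
Sum ≈ 102.444444.

102.444444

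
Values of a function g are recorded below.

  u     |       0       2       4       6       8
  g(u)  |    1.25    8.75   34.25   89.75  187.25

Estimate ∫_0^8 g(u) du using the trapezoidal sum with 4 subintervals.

Δu = 2.
T_4 = (2/2)·[1.25 + 2·8.75 + 2·34.25 + 2·89.75 + 187.25] = 454.

454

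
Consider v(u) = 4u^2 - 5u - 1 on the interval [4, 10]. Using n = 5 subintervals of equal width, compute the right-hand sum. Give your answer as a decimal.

Δu = (10 − 4)/5 = 1.2.
Right endpoints: 5.2, 6.4, 7.6, 8.8, 10.
v(5.2) = 81.16, v(6.4) = 130.84, v(7.6) = 192.04, v(8.8) = 264.76, v(10) = 349.
Sum = Δu · [v(5.2) + v(6.4) + v(7.6) + v(8.8) + v(10)].
Sum = 1221.36.

1221.36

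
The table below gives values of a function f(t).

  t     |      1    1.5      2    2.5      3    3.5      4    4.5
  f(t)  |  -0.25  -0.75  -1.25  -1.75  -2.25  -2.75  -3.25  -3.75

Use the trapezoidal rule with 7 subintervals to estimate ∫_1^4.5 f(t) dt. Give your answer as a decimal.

Δt = 0.5.
T_7 = (0.5/2)·[(-0.25) + 2·(-0.75) + 2·(-1.25) + 2·(-1.75) + 2·(-2.25) + 2·(-2.75) + 2·(-3.25) + (-3.75)] = -7.

-7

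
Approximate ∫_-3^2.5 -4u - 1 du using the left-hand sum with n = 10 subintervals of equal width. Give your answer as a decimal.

6.05

Δu = (2.5 − (-3))/10 = 0.55.
Left endpoints: -3, -2.45, -1.9, -1.35, -0.8, -0.25, 0.3, 0.85, 1.4, 1.95.
f(-3) = 11, f(-2.45) = 8.8, f(-1.9) = 6.6, f(-1.35) = 4.4, f(-0.8) = 2.2, f(-0.25) = 0, f(0.3) = -2.2, f(0.85) = -4.4, f(1.4) = -6.6, f(1.95) = -8.8.
Sum = Δu · [f(-3) + f(-2.45) + f(-1.9) + ...].
Sum = 6.05.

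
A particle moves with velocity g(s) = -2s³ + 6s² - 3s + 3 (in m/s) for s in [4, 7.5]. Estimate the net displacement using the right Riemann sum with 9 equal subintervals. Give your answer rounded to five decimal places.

-884.92747

Δs = (7.5 − 4)/9 = 7/18.
Right endpoints: 79/18, 43/9, 31/6, 50/9, 107/18, 19/3, 121/18, 64/9, 7.5.
g(79/18) = -185671/2916, g(43/9) = -67430/729, g(31/6) = -13843/108, g(50/9) = -124963/729, g(107/18) = -650051/2916, g(19/3) = -7652/27, g(121/18) = -1031005/2916, g(64/9) = -316469/729, g(7.5) = -525.75.
Sum = Δs · [g(79/18) + g(43/9) + g(31/6) + ...].
Sum ≈ -884.92747.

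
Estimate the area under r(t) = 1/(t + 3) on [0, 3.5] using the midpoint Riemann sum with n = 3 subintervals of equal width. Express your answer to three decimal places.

0.768

Δt = (3.5 − 0)/3 = 7/6.
Midpoints: 7/12, 1.75, 35/12.
r(7/12) = 12/43, r(1.75) = 4/19, r(35/12) = 12/71.
Sum = Δt · [r(7/12) + r(1.75) + r(35/12)].
Sum ≈ 0.768.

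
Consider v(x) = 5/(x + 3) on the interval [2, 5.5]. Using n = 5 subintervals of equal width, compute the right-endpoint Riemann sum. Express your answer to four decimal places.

2.5144

Δx = (5.5 − 2)/5 = 0.7.
Right endpoints: 2.7, 3.4, 4.1, 4.8, 5.5.
v(2.7) = 50/57, v(3.4) = 0.78125, v(4.1) = 50/71, v(4.8) = 25/39, v(5.5) = 10/17.
Sum = Δx · [v(2.7) + v(3.4) + v(4.1) + v(4.8) + v(5.5)].
Sum ≈ 2.5144.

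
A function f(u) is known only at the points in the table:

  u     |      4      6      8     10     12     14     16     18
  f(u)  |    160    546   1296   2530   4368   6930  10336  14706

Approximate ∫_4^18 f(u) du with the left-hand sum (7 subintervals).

Δu = 2.
Sum = 2·[160 + 546 + 1296 + 2530 + 4368 + 6930 + 10336] = 52332.

52332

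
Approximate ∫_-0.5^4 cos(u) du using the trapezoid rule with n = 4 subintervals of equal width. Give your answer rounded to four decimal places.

Δu = (4 − (-0.5))/4 = 1.125.
f(-0.5) ≈ 0.8776, f(0.625) ≈ 0.8110, f(1.75) ≈ -0.1782, f(2.875) ≈ -0.9647, f(4) ≈ -0.6536.
T_4 = (Δu/2)·[f(u_0) + 2f(u_1) + 2f(u_2) + 2f(u_3) + f(u_4)].
Sum ≈ -0.2475.

-0.2475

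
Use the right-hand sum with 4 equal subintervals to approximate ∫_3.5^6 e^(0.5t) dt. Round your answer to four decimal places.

33.3732

Δt = (6 − 3.5)/4 = 0.625.
Right endpoints: 4.125, 4.75, 5.375, 6.
f(4.125) ≈ 7.8656, f(4.75) ≈ 10.7510, f(5.375) ≈ 14.6949, f(6) ≈ 20.0855.
Sum = Δt · [f(4.125) + f(4.75) + f(5.375) + f(6)].
Sum ≈ 33.3732.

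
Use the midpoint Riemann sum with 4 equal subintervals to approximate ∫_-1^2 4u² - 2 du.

Δu = (2 − (-1))/4 = 0.75.
Midpoints: -0.625, 0.125, 0.875, 1.625.
f(-0.625) = -0.4375, f(0.125) = -1.9375, f(0.875) = 1.0625, f(1.625) = 8.5625.
Sum = Δu · [f(-0.625) + f(0.125) + f(0.875) + f(1.625)].
Sum = 5.4375.

5.4375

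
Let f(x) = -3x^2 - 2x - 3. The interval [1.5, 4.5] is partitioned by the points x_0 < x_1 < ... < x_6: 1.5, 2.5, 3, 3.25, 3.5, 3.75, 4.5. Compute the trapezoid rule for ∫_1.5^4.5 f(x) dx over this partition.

Subinterval widths: 1, 0.5, 0.25, 0.25, 0.25, 0.75.
f(1.5) = -12.75, f(2.5) = -26.75, f(3) = -36, f(3.25) = -41.1875, f(3.5) = -46.75, f(3.75) = -52.6875, f(4.5) = -72.75.
On each subinterval the trapezoid contributes (Δx_i/2)·[f(x_{i-1}) + f(x_i)].
Sum = -115.546875.

-115.546875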